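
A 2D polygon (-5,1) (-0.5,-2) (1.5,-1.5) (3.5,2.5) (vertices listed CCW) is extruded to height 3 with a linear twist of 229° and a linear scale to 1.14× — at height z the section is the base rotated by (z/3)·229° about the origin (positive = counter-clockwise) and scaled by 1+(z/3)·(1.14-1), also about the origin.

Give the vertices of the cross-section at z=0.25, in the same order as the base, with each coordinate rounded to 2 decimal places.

Cross-section at z=0.25: (-5.11,-0.70) (0.18,-2.08) (1.93,-0.94) (2.52,3.55)

t = z/height = 0.25/3 = 0.0833333
s = 1 + (scale-1)·z/height = 1 + (1.14-1)·0.25/3 = 1.011667
θ = twist·z/height = 229°·0.25/3 = 19.0833° = 0.333067 rad
cos θ = 0.945044, sin θ = 0.326943 (intermediates below are computed at full precision and shown rounded to 5 d.p.)
v1: (-5,1) → rotate → (-5.05216,-0.68967) → ×s → (-5.11111,-0.69772) → (-5.11,-0.70)
v2: (-0.5,-2) → rotate → (0.18136,-2.05356) → ×s → (0.18348,-2.07752) → (0.18,-2.08)
v3: (1.5,-1.5) → rotate → (1.90798,-0.92715) → ×s → (1.93024,-0.93797) → (1.93,-0.94)
v4: (3.5,2.5) → rotate → (2.49030,3.50691) → ×s → (2.51935,3.54782) → (2.52,3.55)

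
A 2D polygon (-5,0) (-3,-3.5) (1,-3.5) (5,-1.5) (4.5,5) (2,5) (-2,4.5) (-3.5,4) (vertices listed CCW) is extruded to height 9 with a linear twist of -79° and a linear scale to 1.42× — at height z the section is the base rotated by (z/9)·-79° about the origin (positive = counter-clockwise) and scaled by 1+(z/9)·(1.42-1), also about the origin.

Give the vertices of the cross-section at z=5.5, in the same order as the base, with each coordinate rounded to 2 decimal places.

Cross-section at z=5.5: (-4.18,4.69) (-5.79,-0.11) (-2.45,-3.87) (2.77,-5.94) (8.45,-0.04) (6.36,2.31) (2.55,5.64) (0.82,6.63)

t = z/height = 5.5/9 = 0.611111
s = 1 + (scale-1)·z/height = 1 + (1.42-1)·5.5/9 = 1.256667
θ = twist·z/height = -79°·5.5/9 = -48.2778° = -0.842606 rad
cos θ = 0.665520, sin θ = -0.746380 (intermediates below are computed at full precision and shown rounded to 5 d.p.)
v1: (-5,0) → rotate → (-3.32760,3.73190) → ×s → (-4.18168,4.68976) → (-4.18,4.69)
v2: (-3,-3.5) → rotate → (-4.60889,-0.09018) → ×s → (-5.79184,-0.11333) → (-5.79,-0.11)
v3: (1,-3.5) → rotate → (-1.94681,-3.07570) → ×s → (-2.44649,-3.86513) → (-2.45,-3.87)
v4: (5,-1.5) → rotate → (2.20803,-4.73018) → ×s → (2.77476,-5.94426) → (2.77,-5.94)
v5: (4.5,5) → rotate → (6.72674,-0.03111) → ×s → (8.45327,-0.03910) → (8.45,-0.04)
v6: (2,5) → rotate → (5.06294,1.83484) → ×s → (6.36243,2.30578) → (6.36,2.31)
v7: (-2,4.5) → rotate → (2.02767,4.48760) → ×s → (2.54811,5.63942) → (2.55,5.64)
v8: (-3.5,4) → rotate → (0.65620,5.27441) → ×s → (0.82463,6.62818) → (0.82,6.63)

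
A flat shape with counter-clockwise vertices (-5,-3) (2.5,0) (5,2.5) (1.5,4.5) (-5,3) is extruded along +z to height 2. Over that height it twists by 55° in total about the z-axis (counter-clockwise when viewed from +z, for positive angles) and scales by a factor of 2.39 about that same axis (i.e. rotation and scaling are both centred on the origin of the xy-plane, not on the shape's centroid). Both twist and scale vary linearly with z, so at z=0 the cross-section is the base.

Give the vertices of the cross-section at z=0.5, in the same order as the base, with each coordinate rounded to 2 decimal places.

Cross-section at z=0.5: (-5.58,-5.53) (3.27,0.80) (5.74,4.87) (0.52,6.37) (-7.51,2.33)

t = z/height = 0.5/2 = 0.25
s = 1 + (scale-1)·z/height = 1 + (2.39-1)·0.5/2 = 1.347500
θ = twist·z/height = 55°·0.5/2 = 13.7500° = 0.239983 rad
cos θ = 0.971342, sin θ = 0.237686 (intermediates below are computed at full precision and shown rounded to 5 d.p.)
v1: (-5,-3) → rotate → (-4.14365,-4.10246) → ×s → (-5.58357,-5.52806) → (-5.58,-5.53)
v2: (2.5,0) → rotate → (2.42836,0.59421) → ×s → (3.27221,0.80070) → (3.27,0.80)
v3: (5,2.5) → rotate → (4.26250,3.61678) → ×s → (5.74371,4.87362) → (5.74,4.87)
v4: (1.5,4.5) → rotate → (0.38743,4.72757) → ×s → (0.52206,6.37040) → (0.52,6.37)
v5: (-5,3) → rotate → (-5.56977,1.72560) → ×s → (-7.50526,2.32524) → (-7.51,2.33)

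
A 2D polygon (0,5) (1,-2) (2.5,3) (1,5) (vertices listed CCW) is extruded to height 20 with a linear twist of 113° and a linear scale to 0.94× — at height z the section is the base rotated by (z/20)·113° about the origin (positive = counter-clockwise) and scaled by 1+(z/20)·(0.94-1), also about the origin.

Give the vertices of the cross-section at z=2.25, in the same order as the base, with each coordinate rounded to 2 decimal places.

t = z/height = 2.25/20 = 0.1125
s = 1 + (scale-1)·z/height = 1 + (0.94-1)·2.25/20 = 0.993250
θ = twist·z/height = 113°·2.25/20 = 12.7125° = 0.221875 rad
cos θ = 0.975487, sin θ = 0.220059 (intermediates below are computed at full precision and shown rounded to 5 d.p.)
v1: (0,5) → rotate → (-1.10030,4.87743) → ×s → (-1.09287,4.84451) → (-1.09,4.84)
v2: (1,-2) → rotate → (1.41560,-1.73091) → ×s → (1.40605,-1.71923) → (1.41,-1.72)
v3: (2.5,3) → rotate → (1.77854,3.47661) → ×s → (1.76653,3.45314) → (1.77,3.45)
v4: (1,5) → rotate → (-0.12481,5.09749) → ×s → (-0.12397,5.06308) → (-0.12,5.06)

Cross-section at z=2.25: (-1.09,4.84) (1.41,-1.72) (1.77,3.45) (-0.12,5.06)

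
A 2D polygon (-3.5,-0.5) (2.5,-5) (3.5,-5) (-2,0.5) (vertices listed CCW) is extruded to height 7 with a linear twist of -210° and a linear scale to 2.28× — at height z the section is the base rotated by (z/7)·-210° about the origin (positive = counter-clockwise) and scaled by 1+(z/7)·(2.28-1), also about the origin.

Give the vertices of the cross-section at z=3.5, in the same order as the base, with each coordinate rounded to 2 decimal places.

Cross-section at z=3.5: (0.69,5.76) (-8.98,-1.84) (-9.41,-3.42) (1.64,2.96)

t = z/height = 3.5/7 = 0.5
s = 1 + (scale-1)·z/height = 1 + (2.28-1)·3.5/7 = 1.640000
θ = twist·z/height = -210°·3.5/7 = -105.0000° = -1.832596 rad
cos θ = -0.258819, sin θ = -0.965926 (intermediates below are computed at full precision and shown rounded to 5 d.p.)
v1: (-3.5,-0.5) → rotate → (0.42290,3.51015) → ×s → (0.69356,5.75665) → (0.69,5.76)
v2: (2.5,-5) → rotate → (-5.47668,-1.12072) → ×s → (-8.98175,-1.83798) → (-8.98,-1.84)
v3: (3.5,-5) → rotate → (-5.73550,-2.08665) → ×s → (-9.40621,-3.42210) → (-9.41,-3.42)
v4: (-2,0.5) → rotate → (1.00060,1.80244) → ×s → (1.64099,2.95601) → (1.64,2.96)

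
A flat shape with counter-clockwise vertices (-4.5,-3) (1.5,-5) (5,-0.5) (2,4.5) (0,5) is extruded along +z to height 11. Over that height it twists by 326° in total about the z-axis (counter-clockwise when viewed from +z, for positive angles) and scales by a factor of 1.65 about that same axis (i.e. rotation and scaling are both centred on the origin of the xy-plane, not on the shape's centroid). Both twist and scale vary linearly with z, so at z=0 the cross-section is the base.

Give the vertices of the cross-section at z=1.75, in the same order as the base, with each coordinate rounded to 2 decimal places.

Cross-section at z=1.75: (-0.46,-5.95) (5.36,-2.11) (3.84,4.00) (-2.54,4.80) (-4.34,3.41)

t = z/height = 1.75/11 = 0.159091
s = 1 + (scale-1)·z/height = 1 + (1.65-1)·1.75/11 = 1.103409
θ = twist·z/height = 326°·1.75/11 = 51.8636° = 0.905191 rad
cos θ = 0.617535, sin θ = 0.786543 (intermediates below are computed at full precision and shown rounded to 5 d.p.)
v1: (-4.5,-3) → rotate → (-0.41928,-5.39205) → ×s → (-0.46264,-5.94964) → (-0.46,-5.95)
v2: (1.5,-5) → rotate → (4.85902,-1.90786) → ×s → (5.36149,-2.10515) → (5.36,-2.11)
v3: (5,-0.5) → rotate → (3.48095,3.62395) → ×s → (3.84091,3.99870) → (3.84,4.00)
v4: (2,4.5) → rotate → (-2.30437,4.35199) → ×s → (-2.54267,4.80203) → (-2.54,4.80)
v5: (0,5) → rotate → (-3.93272,3.08768) → ×s → (-4.33939,3.40697) → (-4.34,3.41)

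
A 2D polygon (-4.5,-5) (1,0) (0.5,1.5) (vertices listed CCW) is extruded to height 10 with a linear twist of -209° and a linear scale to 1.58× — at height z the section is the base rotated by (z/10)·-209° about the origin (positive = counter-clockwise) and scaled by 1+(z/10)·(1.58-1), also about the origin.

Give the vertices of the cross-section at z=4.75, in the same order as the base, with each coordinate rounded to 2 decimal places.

Cross-section at z=4.75: (-5.37,6.69) (-0.21,-1.26) (1.79,-0.94)

t = z/height = 4.75/10 = 0.475
s = 1 + (scale-1)·z/height = 1 + (1.58-1)·4.75/10 = 1.275500
θ = twist·z/height = -209°·4.75/10 = -99.2750° = -1.732676 rad
cos θ = -0.161173, sin θ = -0.986926 (intermediates below are computed at full precision and shown rounded to 5 d.p.)
v1: (-4.5,-5) → rotate → (-4.20935,5.24703) → ×s → (-5.36903,6.69259) → (-5.37,6.69)
v2: (1,0) → rotate → (-0.16117,-0.98693) → ×s → (-0.20558,-1.25882) → (-0.21,-1.26)
v3: (0.5,1.5) → rotate → (1.39980,-0.73522) → ×s → (1.78545,-0.93778) → (1.79,-0.94)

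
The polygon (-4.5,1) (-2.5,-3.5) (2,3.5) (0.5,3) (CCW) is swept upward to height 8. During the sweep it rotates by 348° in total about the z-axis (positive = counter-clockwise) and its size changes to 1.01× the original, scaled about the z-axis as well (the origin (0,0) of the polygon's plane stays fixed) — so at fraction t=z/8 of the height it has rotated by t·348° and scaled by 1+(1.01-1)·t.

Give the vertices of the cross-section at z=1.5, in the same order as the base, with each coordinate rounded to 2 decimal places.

Cross-section at z=1.5: (-2.80,-3.67) (2.14,-3.74) (-2.35,3.29) (-2.52,1.71)

t = z/height = 1.5/8 = 0.1875
s = 1 + (scale-1)·z/height = 1 + (1.01-1)·1.5/8 = 1.001875
θ = twist·z/height = 348°·1.5/8 = 65.2500° = 1.138827 rad
cos θ = 0.418660, sin θ = 0.908143 (intermediates below are computed at full precision and shown rounded to 5 d.p.)
v1: (-4.5,1) → rotate → (-2.79211,-3.66798) → ×s → (-2.79735,-3.67486) → (-2.80,-3.67)
v2: (-2.5,-3.5) → rotate → (2.13185,-3.73567) → ×s → (2.13585,-3.74267) → (2.14,-3.74)
v3: (2,3.5) → rotate → (-2.34118,3.28160) → ×s → (-2.34557,3.28775) → (-2.35,3.29)
v4: (0.5,3) → rotate → (-2.51510,1.71005) → ×s → (-2.51982,1.71326) → (-2.52,1.71)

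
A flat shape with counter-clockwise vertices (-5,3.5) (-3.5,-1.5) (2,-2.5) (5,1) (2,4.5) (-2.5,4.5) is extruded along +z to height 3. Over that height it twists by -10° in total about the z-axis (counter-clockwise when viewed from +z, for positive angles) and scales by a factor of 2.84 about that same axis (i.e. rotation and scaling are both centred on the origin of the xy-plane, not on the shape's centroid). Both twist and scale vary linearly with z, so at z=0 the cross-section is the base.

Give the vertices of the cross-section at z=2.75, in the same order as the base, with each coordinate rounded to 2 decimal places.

Cross-section at z=2.75: (-11.76,11.42) (-9.93,-2.48) (4.23,-7.49) (13.69,0.51) (7.23,11.08) (-4.70,13.01)

t = z/height = 2.75/3 = 0.916667
s = 1 + (scale-1)·z/height = 1 + (2.84-1)·2.75/3 = 2.686667
θ = twist·z/height = -10°·2.75/3 = -9.1667° = -0.159989 rad
cos θ = 0.987229, sin θ = -0.159307 (intermediates below are computed at full precision and shown rounded to 5 d.p.)
v1: (-5,3.5) → rotate → (-4.37857,4.25184) → ×s → (-11.76376,11.42327) → (-11.76,11.42)
v2: (-3.5,-1.5) → rotate → (-3.69426,-0.92327) → ×s → (-9.92525,-2.48052) → (-9.93,-2.48)
v3: (2,-2.5) → rotate → (1.57619,-2.78669) → ×s → (4.23470,-7.48690) → (4.23,-7.49)
v4: (5,1) → rotate → (5.09545,0.19069) → ×s → (13.68978,0.51233) → (13.69,0.51)
v5: (2,4.5) → rotate → (2.69134,4.12392) → ×s → (7.23073,11.07959) → (7.23,11.08)
v6: (-2.5,4.5) → rotate → (-1.75119,4.84080) → ×s → (-4.70487,13.00561) → (-4.70,13.01)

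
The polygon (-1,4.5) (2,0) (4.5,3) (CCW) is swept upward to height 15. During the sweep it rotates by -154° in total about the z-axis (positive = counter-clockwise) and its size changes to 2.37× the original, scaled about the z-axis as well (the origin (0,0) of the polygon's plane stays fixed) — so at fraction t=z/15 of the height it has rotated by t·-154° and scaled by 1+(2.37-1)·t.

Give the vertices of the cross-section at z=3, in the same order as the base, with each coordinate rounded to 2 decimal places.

Cross-section at z=3: (1.84,5.58) (2.19,-1.30) (6.88,0.35)

t = z/height = 3/15 = 0.2
s = 1 + (scale-1)·z/height = 1 + (2.37-1)·3/15 = 1.274000
θ = twist·z/height = -154°·3/15 = -30.8000° = -0.537561 rad
cos θ = 0.858960, sin θ = -0.512043 (intermediates below are computed at full precision and shown rounded to 5 d.p.)
v1: (-1,4.5) → rotate → (1.44523,4.37736) → ×s → (1.84123,5.57676) → (1.84,5.58)
v2: (2,0) → rotate → (1.71792,-1.02409) → ×s → (2.18863,-1.30469) → (2.19,-1.30)
v3: (4.5,3) → rotate → (5.40145,0.27269) → ×s → (6.88144,0.34740) → (6.88,0.35)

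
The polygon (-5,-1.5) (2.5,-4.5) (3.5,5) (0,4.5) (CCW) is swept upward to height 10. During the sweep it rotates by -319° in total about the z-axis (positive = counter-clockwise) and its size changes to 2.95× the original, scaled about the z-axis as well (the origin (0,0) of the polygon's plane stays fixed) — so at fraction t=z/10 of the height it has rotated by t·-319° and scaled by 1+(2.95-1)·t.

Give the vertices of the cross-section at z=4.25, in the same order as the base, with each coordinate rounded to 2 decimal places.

t = z/height = 4.25/10 = 0.425
s = 1 + (scale-1)·z/height = 1 + (2.95-1)·4.25/10 = 1.828750
θ = twist·z/height = -319°·4.25/10 = -135.5750° = -2.366230 rad
cos θ = -0.714167, sin θ = -0.699975 (intermediates below are computed at full precision and shown rounded to 5 d.p.)
v1: (-5,-1.5) → rotate → (2.52087,4.57113) → ×s → (4.61005,8.35945) → (4.61,8.36)
v2: (2.5,-4.5) → rotate → (-4.93531,1.46382) → ×s → (-9.02544,2.67695) → (-9.03,2.68)
v3: (3.5,5) → rotate → (1.00029,-6.02075) → ×s → (1.82928,-11.01045) → (1.83,-11.01)
v4: (0,4.5) → rotate → (3.14989,-3.21375) → ×s → (5.76036,-5.87715) → (5.76,-5.88)

Cross-section at z=4.25: (4.61,8.36) (-9.03,2.68) (1.83,-11.01) (5.76,-5.88)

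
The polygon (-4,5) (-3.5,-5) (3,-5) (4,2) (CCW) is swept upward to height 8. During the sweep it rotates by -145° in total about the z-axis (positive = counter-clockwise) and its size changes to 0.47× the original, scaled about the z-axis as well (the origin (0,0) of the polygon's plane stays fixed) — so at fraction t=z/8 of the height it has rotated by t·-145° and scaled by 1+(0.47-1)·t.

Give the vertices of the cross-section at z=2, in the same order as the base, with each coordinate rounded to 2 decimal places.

Cross-section at z=2: (-0.23,5.55) (-5.01,-1.70) (-0.47,-5.04) (3.82,-0.65)

t = z/height = 2/8 = 0.25
s = 1 + (scale-1)·z/height = 1 + (0.47-1)·2/8 = 0.867500
θ = twist·z/height = -145°·2/8 = -36.2500° = -0.632682 rad
cos θ = 0.806445, sin θ = -0.591310 (intermediates below are computed at full precision and shown rounded to 5 d.p.)
v1: (-4,5) → rotate → (-0.26923,6.39746) → ×s → (-0.23356,5.54980) → (-0.23,5.55)
v2: (-3.5,-5) → rotate → (-5.77910,-1.96264) → ×s → (-5.01337,-1.70259) → (-5.01,-1.70)
v3: (3,-5) → rotate → (-0.53721,-5.80615) → ×s → (-0.46603,-5.03684) → (-0.47,-5.04)
v4: (4,2) → rotate → (4.40840,-0.75235) → ×s → (3.82429,-0.65266) → (3.82,-0.65)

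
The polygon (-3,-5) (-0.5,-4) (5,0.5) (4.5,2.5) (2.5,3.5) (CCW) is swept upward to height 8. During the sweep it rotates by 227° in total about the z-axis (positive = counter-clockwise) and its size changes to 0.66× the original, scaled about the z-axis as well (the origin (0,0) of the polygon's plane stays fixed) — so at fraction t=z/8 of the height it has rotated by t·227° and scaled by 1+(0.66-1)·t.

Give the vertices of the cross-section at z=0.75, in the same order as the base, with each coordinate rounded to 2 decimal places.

Cross-section at z=0.75: (-0.95,-5.56) (0.95,-3.78) (4.33,2.21) (3.18,3.84) (1.03,4.04)

t = z/height = 0.75/8 = 0.09375
s = 1 + (scale-1)·z/height = 1 + (0.66-1)·0.75/8 = 0.968125
θ = twist·z/height = 227°·0.75/8 = 21.2813° = 0.371428 rad
cos θ = 0.931810, sin θ = 0.362946 (intermediates below are computed at full precision and shown rounded to 5 d.p.)
v1: (-3,-5) → rotate → (-0.98070,-5.74789) → ×s → (-0.94944,-5.56468) → (-0.95,-5.56)
v2: (-0.5,-4) → rotate → (0.98588,-3.90871) → ×s → (0.95446,-3.78412) → (0.95,-3.78)
v3: (5,0.5) → rotate → (4.47758,2.28064) → ×s → (4.33485,2.20794) → (4.33,2.21)
v4: (4.5,2.5) → rotate → (3.28578,3.96278) → ×s → (3.18105,3.83647) → (3.18,3.84)
v5: (2.5,3.5) → rotate → (1.05921,4.16870) → ×s → (1.02545,4.03582) → (1.03,4.04)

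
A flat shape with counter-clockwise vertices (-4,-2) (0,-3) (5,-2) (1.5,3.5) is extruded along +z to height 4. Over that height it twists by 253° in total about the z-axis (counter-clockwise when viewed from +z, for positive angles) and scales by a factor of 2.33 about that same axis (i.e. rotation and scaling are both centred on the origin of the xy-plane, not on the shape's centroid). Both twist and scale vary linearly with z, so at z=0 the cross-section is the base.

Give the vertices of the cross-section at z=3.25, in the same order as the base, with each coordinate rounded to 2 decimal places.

t = z/height = 3.25/4 = 0.8125
s = 1 + (scale-1)·z/height = 1 + (2.33-1)·3.25/4 = 2.080625
θ = twist·z/height = 253°·3.25/4 = 205.5625° = 3.587742 rad
cos θ = -0.902115, sin θ = -0.431495 (intermediates below are computed at full precision and shown rounded to 5 d.p.)
v1: (-4,-2) → rotate → (2.74547,3.53021) → ×s → (5.71229,7.34505) → (5.71,7.35)
v2: (0,-3) → rotate → (-1.29449,2.70635) → ×s → (-2.69334,5.63089) → (-2.69,5.63)
v3: (5,-2) → rotate → (-5.37357,-0.35325) → ×s → (-11.18038,-0.73497) → (-11.18,-0.73)
v4: (1.5,3.5) → rotate → (0.15706,-3.80465) → ×s → (0.32679,-7.91604) → (0.33,-7.92)

Cross-section at z=3.25: (5.71,7.35) (-2.69,5.63) (-11.18,-0.73) (0.33,-7.92)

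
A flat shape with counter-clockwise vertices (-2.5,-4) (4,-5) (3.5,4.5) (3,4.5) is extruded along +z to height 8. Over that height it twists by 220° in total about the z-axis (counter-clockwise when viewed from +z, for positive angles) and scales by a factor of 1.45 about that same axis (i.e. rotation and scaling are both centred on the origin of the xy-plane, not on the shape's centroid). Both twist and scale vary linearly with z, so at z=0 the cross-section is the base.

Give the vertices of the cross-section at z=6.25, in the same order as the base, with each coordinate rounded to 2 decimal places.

t = z/height = 6.25/8 = 0.78125
s = 1 + (scale-1)·z/height = 1 + (1.45-1)·6.25/8 = 1.351563
θ = twist·z/height = 220°·6.25/8 = 171.8750° = 2.999785 rad
cos θ = -0.989962, sin θ = 0.141333 (intermediates below are computed at full precision and shown rounded to 5 d.p.)
v1: (-2.5,-4) → rotate → (3.04024,3.60652) → ×s → (4.10907,4.87443) → (4.11,4.87)
v2: (4,-5) → rotate → (-3.25318,5.51514) → ×s → (-4.39688,7.45406) → (-4.40,7.45)
v3: (3.5,4.5) → rotate → (-4.10087,-3.96016) → ×s → (-5.54258,-5.35241) → (-5.54,-5.35)
v4: (3,4.5) → rotate → (-3.60589,-4.03083) → ×s → (-4.87358,-5.44792) → (-4.87,-5.45)

Cross-section at z=6.25: (4.11,4.87) (-4.40,7.45) (-5.54,-5.35) (-4.87,-5.45)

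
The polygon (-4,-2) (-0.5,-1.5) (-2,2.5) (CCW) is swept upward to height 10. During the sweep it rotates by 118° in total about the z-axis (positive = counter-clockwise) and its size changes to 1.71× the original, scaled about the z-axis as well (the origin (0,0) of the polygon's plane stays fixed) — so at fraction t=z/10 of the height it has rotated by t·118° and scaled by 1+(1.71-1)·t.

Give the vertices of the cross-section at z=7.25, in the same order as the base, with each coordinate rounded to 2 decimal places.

Cross-section at z=7.25: (2.55,-6.28) (2.21,-0.93) (-4.01,-2.73)

t = z/height = 7.25/10 = 0.725
s = 1 + (scale-1)·z/height = 1 + (1.71-1)·7.25/10 = 1.514750
θ = twist·z/height = 118°·7.25/10 = 85.5500° = 1.493129 rad
cos θ = 0.077589, sin θ = 0.996985 (intermediates below are computed at full precision and shown rounded to 5 d.p.)
v1: (-4,-2) → rotate → (1.68361,-4.14312) → ×s → (2.55026,-6.27579) → (2.55,-6.28)
v2: (-0.5,-1.5) → rotate → (1.45668,-0.61488) → ×s → (2.20651,-0.93138) → (2.21,-0.93)
v3: (-2,2.5) → rotate → (-2.64764,-1.80000) → ×s → (-4.01052,-2.72655) → (-4.01,-2.73)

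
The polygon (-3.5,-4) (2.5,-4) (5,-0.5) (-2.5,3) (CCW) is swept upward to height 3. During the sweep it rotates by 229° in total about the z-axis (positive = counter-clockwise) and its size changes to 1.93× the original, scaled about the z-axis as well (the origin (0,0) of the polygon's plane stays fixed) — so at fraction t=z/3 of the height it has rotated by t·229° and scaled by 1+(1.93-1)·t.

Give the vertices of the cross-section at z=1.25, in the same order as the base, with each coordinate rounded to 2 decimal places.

t = z/height = 1.25/3 = 0.416667
s = 1 + (scale-1)·z/height = 1 + (1.93-1)·1.25/3 = 1.387500
θ = twist·z/height = 229°·1.25/3 = 95.4167° = 1.665335 rad
cos θ = -0.094398, sin θ = 0.995535 (intermediates below are computed at full precision and shown rounded to 5 d.p.)
v1: (-3.5,-4) → rotate → (4.31253,-3.10678) → ×s → (5.98364,-4.31066) → (5.98,-4.31)
v2: (2.5,-4) → rotate → (3.74614,2.86643) → ×s → (5.19777,3.97717) → (5.20,3.98)
v3: (5,-0.5) → rotate → (0.02578,5.02487) → ×s → (0.03577,6.97201) → (0.04,6.97)
v4: (-2.5,3) → rotate → (-2.75061,-2.77203) → ×s → (-3.81647,-3.84619) → (-3.82,-3.85)

Cross-section at z=1.25: (5.98,-4.31) (5.20,3.98) (0.04,6.97) (-3.82,-3.85)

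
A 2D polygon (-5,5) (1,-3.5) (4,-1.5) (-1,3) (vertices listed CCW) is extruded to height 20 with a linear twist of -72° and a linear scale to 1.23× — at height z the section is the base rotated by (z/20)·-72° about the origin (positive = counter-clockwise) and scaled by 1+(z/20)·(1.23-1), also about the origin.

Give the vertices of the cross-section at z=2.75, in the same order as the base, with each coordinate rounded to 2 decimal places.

Cross-section at z=2.75: (-4.19,5.97) (0.40,-3.73) (3.80,-2.23) (-0.48,3.23)

t = z/height = 2.75/20 = 0.1375
s = 1 + (scale-1)·z/height = 1 + (1.23-1)·2.75/20 = 1.031625
θ = twist·z/height = -72°·2.75/20 = -9.9000° = -0.172788 rad
cos θ = 0.985109, sin θ = -0.171929 (intermediates below are computed at full precision and shown rounded to 5 d.p.)
v1: (-5,5) → rotate → (-4.06590,5.78519) → ×s → (-4.19449,5.96815) → (-4.19,5.97)
v2: (1,-3.5) → rotate → (0.38336,-3.61981) → ×s → (0.39548,-3.73429) → (0.40,-3.73)
v3: (4,-1.5) → rotate → (3.68254,-2.16538) → ×s → (3.79900,-2.23386) → (3.80,-2.23)
v4: (-1,3) → rotate → (-0.46932,3.12726) → ×s → (-0.48416,3.22616) → (-0.48,3.23)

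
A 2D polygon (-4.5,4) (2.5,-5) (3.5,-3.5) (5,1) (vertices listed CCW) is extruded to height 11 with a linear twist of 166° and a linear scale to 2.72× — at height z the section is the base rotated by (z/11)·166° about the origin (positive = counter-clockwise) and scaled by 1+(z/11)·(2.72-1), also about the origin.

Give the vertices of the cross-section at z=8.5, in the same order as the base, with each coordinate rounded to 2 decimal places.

t = z/height = 8.5/11 = 0.772727
s = 1 + (scale-1)·z/height = 1 + (2.72-1)·8.5/11 = 2.329091
θ = twist·z/height = 166°·8.5/11 = 128.2727° = 2.238781 rad
cos θ = -0.619405, sin θ = 0.785071 (intermediates below are computed at full precision and shown rounded to 5 d.p.)
v1: (-4.5,4) → rotate → (-0.35296,-6.01044) → ×s → (-0.82208,-13.99887) → (-0.82,-14.00)
v2: (2.5,-5) → rotate → (2.37684,5.05971) → ×s → (5.53588,11.78451) → (5.54,11.78)
v3: (3.5,-3.5) → rotate → (0.57983,4.91567) → ×s → (1.35048,11.44904) → (1.35,11.45)
v4: (5,1) → rotate → (-3.88210,3.30595) → ×s → (-9.04176,7.69986) → (-9.04,7.70)

Cross-section at z=8.5: (-0.82,-14.00) (5.54,11.78) (1.35,11.45) (-9.04,7.70)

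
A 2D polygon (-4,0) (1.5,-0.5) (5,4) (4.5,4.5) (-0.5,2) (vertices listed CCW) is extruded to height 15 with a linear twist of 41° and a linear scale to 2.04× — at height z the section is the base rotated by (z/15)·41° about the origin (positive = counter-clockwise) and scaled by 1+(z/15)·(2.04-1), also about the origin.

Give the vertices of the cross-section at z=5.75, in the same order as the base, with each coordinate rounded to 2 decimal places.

Cross-section at z=5.75: (-5.39,-1.52) (2.21,-0.10) (5.22,7.28) (4.35,7.76) (-1.43,2.50)

t = z/height = 5.75/15 = 0.383333
s = 1 + (scale-1)·z/height = 1 + (2.04-1)·5.75/15 = 1.398667
θ = twist·z/height = 41°·5.75/15 = 15.7167° = 0.274308 rad
cos θ = 0.962613, sin θ = 0.270880 (intermediates below are computed at full precision and shown rounded to 5 d.p.)
v1: (-4,0) → rotate → (-3.85045,-1.08352) → ×s → (-5.38550,-1.51549) → (-5.39,-1.52)
v2: (1.5,-0.5) → rotate → (1.57936,-0.07499) → ×s → (2.20900,-0.10488) → (2.21,-0.10)
v3: (5,4) → rotate → (3.72954,5.20485) → ×s → (5.21639,7.27986) → (5.22,7.28)
v4: (4.5,4.5) → rotate → (3.11280,5.55072) → ×s → (4.35376,7.76361) → (4.35,7.76)
v5: (-0.5,2) → rotate → (-1.02307,1.78979) → ×s → (-1.43093,2.50331) → (-1.43,2.50)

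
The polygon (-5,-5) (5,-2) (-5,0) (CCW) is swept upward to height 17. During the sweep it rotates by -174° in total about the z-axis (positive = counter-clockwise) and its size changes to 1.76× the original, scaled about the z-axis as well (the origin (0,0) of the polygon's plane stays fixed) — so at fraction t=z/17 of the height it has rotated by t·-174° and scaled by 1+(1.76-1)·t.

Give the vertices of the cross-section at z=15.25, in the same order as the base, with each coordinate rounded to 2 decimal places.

Cross-section at z=15.25: (4.28,11.10) (-9.05,-0.33) (7.69,3.41)

t = z/height = 15.25/17 = 0.897059
s = 1 + (scale-1)·z/height = 1 + (1.76-1)·15.25/17 = 1.681765
θ = twist·z/height = -174°·15.25/17 = -156.0882° = -2.724254 rad
cos θ = -0.914171, sin θ = -0.405329 (intermediates below are computed at full precision and shown rounded to 5 d.p.)
v1: (-5,-5) → rotate → (2.54421,6.59750) → ×s → (4.27876,11.09544) → (4.28,11.10)
v2: (5,-2) → rotate → (-5.38151,-0.19831) → ×s → (-9.05044,-0.33350) → (-9.05,-0.33)
v3: (-5,0) → rotate → (4.57085,2.02665) → ×s → (7.68710,3.40834) → (7.69,3.41)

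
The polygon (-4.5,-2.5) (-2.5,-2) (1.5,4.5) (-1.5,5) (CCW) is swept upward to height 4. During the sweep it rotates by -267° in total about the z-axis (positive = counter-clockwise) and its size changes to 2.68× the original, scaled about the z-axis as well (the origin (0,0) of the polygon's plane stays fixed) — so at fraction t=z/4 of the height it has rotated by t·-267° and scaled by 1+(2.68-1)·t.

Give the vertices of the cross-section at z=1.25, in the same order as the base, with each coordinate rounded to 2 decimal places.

t = z/height = 1.25/4 = 0.3125
s = 1 + (scale-1)·z/height = 1 + (2.68-1)·1.25/4 = 1.525000
θ = twist·z/height = -267°·1.25/4 = -83.4375° = -1.456259 rad
cos θ = 0.114287, sin θ = -0.993448 (intermediates below are computed at full precision and shown rounded to 5 d.p.)
v1: (-4.5,-2.5) → rotate → (-2.99791,4.18480) → ×s → (-4.57181,6.38182) → (-4.57,6.38)
v2: (-2.5,-2) → rotate → (-2.27261,2.25505) → ×s → (-3.46573,3.43894) → (-3.47,3.44)
v3: (1.5,4.5) → rotate → (4.64195,-0.97588) → ×s → (7.07897,-1.48822) → (7.08,-1.49)
v4: (-1.5,5) → rotate → (4.79581,2.06161) → ×s → (7.31361,3.14395) → (7.31,3.14)

Cross-section at z=1.25: (-4.57,6.38) (-3.47,3.44) (7.08,-1.49) (7.31,3.14)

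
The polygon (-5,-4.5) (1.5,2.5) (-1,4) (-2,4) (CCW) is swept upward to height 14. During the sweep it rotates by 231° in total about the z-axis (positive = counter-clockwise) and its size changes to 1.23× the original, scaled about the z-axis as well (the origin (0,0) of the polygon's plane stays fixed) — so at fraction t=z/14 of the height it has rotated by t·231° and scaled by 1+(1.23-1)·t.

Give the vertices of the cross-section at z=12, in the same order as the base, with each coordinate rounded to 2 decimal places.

Cross-section at z=12: (4.03,6.97) (-0.78,-3.40) (2.62,-4.18) (3.76,-3.81)

t = z/height = 12/14 = 0.857143
s = 1 + (scale-1)·z/height = 1 + (1.23-1)·12/14 = 1.197143
θ = twist·z/height = 231°·12/14 = 198.0000° = 3.455752 rad
cos θ = -0.951057, sin θ = -0.309017 (intermediates below are computed at full precision and shown rounded to 5 d.p.)
v1: (-5,-4.5) → rotate → (3.36471,5.82484) → ×s → (4.02803,6.97316) → (4.03,6.97)
v2: (1.5,2.5) → rotate → (-0.65404,-2.84117) → ×s → (-0.78298,-3.40128) → (-0.78,-3.40)
v3: (-1,4) → rotate → (2.18712,-3.49521) → ×s → (2.61830,-4.18426) → (2.62,-4.18)
v4: (-2,4) → rotate → (3.13818,-3.18619) → ×s → (3.75685,-3.81433) → (3.76,-3.81)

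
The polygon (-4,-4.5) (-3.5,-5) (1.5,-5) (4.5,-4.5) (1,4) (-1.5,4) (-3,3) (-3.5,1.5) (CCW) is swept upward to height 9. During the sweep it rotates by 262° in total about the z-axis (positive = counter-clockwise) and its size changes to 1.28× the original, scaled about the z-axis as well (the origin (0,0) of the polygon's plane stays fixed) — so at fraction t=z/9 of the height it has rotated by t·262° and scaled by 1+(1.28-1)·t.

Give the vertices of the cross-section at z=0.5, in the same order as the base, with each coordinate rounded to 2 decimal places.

t = z/height = 0.5/9 = 0.0555556
s = 1 + (scale-1)·z/height = 1 + (1.28-1)·0.5/9 = 1.015556
θ = twist·z/height = 262°·0.5/9 = 14.5556° = 0.254042 rad
cos θ = 0.967904, sin θ = 0.251319 (intermediates below are computed at full precision and shown rounded to 5 d.p.)
v1: (-4,-4.5) → rotate → (-2.74068,-5.36084) → ×s → (-2.78332,-5.44424) → (-2.78,-5.44)
v2: (-3.5,-5) → rotate → (-2.13107,-5.71914) → ×s → (-2.16422,-5.80810) → (-2.16,-5.81)
v3: (1.5,-5) → rotate → (2.70845,-4.46254) → ×s → (2.75058,-4.53196) → (2.75,-4.53)
v4: (4.5,-4.5) → rotate → (5.48650,-3.22464) → ×s → (5.57185,-3.27480) → (5.57,-3.27)
v5: (1,4) → rotate → (-0.03737,4.12294) → ×s → (-0.03795,4.18707) → (-0.04,4.19)
v6: (-1.5,4) → rotate → (-2.45713,3.49464) → ×s → (-2.49535,3.54900) → (-2.50,3.55)
v7: (-3,3) → rotate → (-3.65767,2.14976) → ×s → (-3.71457,2.18320) → (-3.71,2.18)
v8: (-3.5,1.5) → rotate → (-3.76464,0.57224) → ×s → (-3.82320,0.58114) → (-3.82,0.58)

Cross-section at z=0.5: (-2.78,-5.44) (-2.16,-5.81) (2.75,-4.53) (5.57,-3.27) (-0.04,4.19) (-2.50,3.55) (-3.71,2.18) (-3.82,0.58)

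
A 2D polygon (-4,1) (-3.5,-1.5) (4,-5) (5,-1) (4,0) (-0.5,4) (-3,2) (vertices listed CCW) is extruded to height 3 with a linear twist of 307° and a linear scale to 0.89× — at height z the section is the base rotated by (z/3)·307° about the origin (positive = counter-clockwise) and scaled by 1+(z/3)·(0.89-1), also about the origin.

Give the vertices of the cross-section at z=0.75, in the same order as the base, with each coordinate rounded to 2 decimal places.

t = z/height = 0.75/3 = 0.25
s = 1 + (scale-1)·z/height = 1 + (0.89-1)·0.75/3 = 0.972500
θ = twist·z/height = 307°·0.75/3 = 76.7500° = 1.339540 rad
cos θ = 0.229200, sin θ = 0.973379 (intermediates below are computed at full precision and shown rounded to 5 d.p.)
v1: (-4,1) → rotate → (-1.89018,-3.66432) → ×s → (-1.83820,-3.56355) → (-1.84,-3.56)
v2: (-3.5,-1.5) → rotate → (0.65787,-3.75063) → ×s → (0.63978,-3.64749) → (0.64,-3.65)
v3: (4,-5) → rotate → (5.78370,2.74752) → ×s → (5.62465,2.67196) → (5.62,2.67)
v4: (5,-1) → rotate → (2.11938,4.63770) → ×s → (2.06110,4.51016) → (2.06,4.51)
v5: (4,0) → rotate → (0.91680,3.89352) → ×s → (0.89159,3.78645) → (0.89,3.79)
v6: (-0.5,4) → rotate → (-4.00812,0.43011) → ×s → (-3.89789,0.41828) → (-3.90,0.42)
v7: (-3,2) → rotate → (-2.63436,-2.46174) → ×s → (-2.56191,-2.39404) → (-2.56,-2.39)

Cross-section at z=0.75: (-1.84,-3.56) (0.64,-3.65) (5.62,2.67) (2.06,4.51) (0.89,3.79) (-3.90,0.42) (-2.56,-2.39)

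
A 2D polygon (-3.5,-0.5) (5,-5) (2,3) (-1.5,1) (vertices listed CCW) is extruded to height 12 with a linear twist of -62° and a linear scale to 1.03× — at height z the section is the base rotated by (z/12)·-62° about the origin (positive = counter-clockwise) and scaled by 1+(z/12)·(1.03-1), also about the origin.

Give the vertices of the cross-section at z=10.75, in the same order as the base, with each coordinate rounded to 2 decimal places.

t = z/height = 10.75/12 = 0.895833
s = 1 + (scale-1)·z/height = 1 + (1.03-1)·10.75/12 = 1.026875
θ = twist·z/height = -62°·10.75/12 = -55.5417° = -0.969385 rad
cos θ = 0.565807, sin θ = -0.824538 (intermediates below are computed at full precision and shown rounded to 5 d.p.)
v1: (-3.5,-0.5) → rotate → (-2.39259,2.60298) → ×s → (-2.45689,2.67293) → (-2.46,2.67)
v2: (5,-5) → rotate → (-1.29366,-6.95172) → ×s → (-1.32842,-7.13855) → (-1.33,-7.14)
v3: (2,3) → rotate → (3.60523,0.04834) → ×s → (3.70212,0.04964) → (3.70,0.05)
v4: (-1.5,1) → rotate → (-0.02417,1.80261) → ×s → (-0.02482,1.85106) → (-0.02,1.85)

Cross-section at z=10.75: (-2.46,2.67) (-1.33,-7.14) (3.70,0.05) (-0.02,1.85)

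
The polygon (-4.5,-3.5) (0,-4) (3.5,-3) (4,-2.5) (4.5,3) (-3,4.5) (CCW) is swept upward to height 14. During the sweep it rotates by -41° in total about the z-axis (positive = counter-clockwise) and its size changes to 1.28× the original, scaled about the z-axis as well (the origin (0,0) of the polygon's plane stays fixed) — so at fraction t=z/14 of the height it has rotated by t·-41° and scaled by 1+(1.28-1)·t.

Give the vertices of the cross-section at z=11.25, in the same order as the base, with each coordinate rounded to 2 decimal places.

Cross-section at z=11.25: (-6.96,-0.60) (-2.66,-4.11) (1.60,-5.42) (2.45,-5.23) (6.62,0.09) (-0.09,6.62)

t = z/height = 11.25/14 = 0.803571
s = 1 + (scale-1)·z/height = 1 + (1.28-1)·11.25/14 = 1.225000
θ = twist·z/height = -41°·11.25/14 = -32.9464° = -0.575024 rad
cos θ = 0.839179, sin θ = -0.543855 (intermediates below are computed at full precision and shown rounded to 5 d.p.)
v1: (-4.5,-3.5) → rotate → (-5.67980,-0.48978) → ×s → (-6.95775,-0.59998) → (-6.96,-0.60)
v2: (0,-4) → rotate → (-2.17542,-3.35672) → ×s → (-2.66489,-4.11198) → (-2.66,-4.11)
v3: (3.5,-3) → rotate → (1.30556,-4.42103) → ×s → (1.59932,-5.41576) → (1.60,-5.42)
v4: (4,-2.5) → rotate → (1.99708,-4.27337) → ×s → (2.44642,-5.23487) → (2.45,-5.23)
v5: (4.5,3) → rotate → (5.40787,0.07019) → ×s → (6.62464,0.08599) → (6.62,0.09)
v6: (-3,4.5) → rotate → (-0.07019,5.40787) → ×s → (-0.08599,6.62464) → (-0.09,6.62)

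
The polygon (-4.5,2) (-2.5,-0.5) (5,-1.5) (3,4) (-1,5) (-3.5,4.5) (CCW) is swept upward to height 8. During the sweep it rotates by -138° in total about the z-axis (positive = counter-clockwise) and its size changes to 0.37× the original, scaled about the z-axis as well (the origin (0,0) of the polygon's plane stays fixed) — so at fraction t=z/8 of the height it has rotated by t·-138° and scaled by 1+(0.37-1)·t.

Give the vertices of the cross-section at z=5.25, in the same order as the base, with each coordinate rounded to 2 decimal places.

t = z/height = 5.25/8 = 0.65625
s = 1 + (scale-1)·z/height = 1 + (0.37-1)·5.25/8 = 0.586563
θ = twist·z/height = -138°·5.25/8 = -90.5625° = -1.580614 rad
cos θ = -0.009817, sin θ = -0.999952 (intermediates below are computed at full precision and shown rounded to 5 d.p.)
v1: (-4.5,2) → rotate → (2.04408,4.48015) → ×s → (1.19898,2.62789) → (1.20,2.63)
v2: (-2.5,-0.5) → rotate → (-0.47543,2.50479) → ×s → (-0.27887,1.46921) → (-0.28,1.47)
v3: (5,-1.5) → rotate → (-1.54901,-4.98503) → ×s → (-0.90859,-2.92403) → (-0.91,-2.92)
v4: (3,4) → rotate → (3.97036,-3.03912) → ×s → (2.32886,-1.78264) → (2.33,-1.78)
v5: (-1,5) → rotate → (5.00958,0.95087) → ×s → (2.93843,0.55774) → (2.94,0.56)
v6: (-3.5,4.5) → rotate → (4.53414,3.45565) → ×s → (2.65956,2.02696) → (2.66,2.03)

Cross-section at z=5.25: (1.20,2.63) (-0.28,1.47) (-0.91,-2.92) (2.33,-1.78) (2.94,0.56) (2.66,2.03)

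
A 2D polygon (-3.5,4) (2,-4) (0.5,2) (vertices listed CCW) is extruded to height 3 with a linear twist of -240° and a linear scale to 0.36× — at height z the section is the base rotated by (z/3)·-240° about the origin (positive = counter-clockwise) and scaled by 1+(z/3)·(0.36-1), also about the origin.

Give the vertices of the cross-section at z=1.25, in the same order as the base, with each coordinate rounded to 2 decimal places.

t = z/height = 1.25/3 = 0.416667
s = 1 + (scale-1)·z/height = 1 + (0.36-1)·1.25/3 = 0.733333
θ = twist·z/height = -240°·1.25/3 = -100.0000° = -1.745329 rad
cos θ = -0.173648, sin θ = -0.984808 (intermediates below are computed at full precision and shown rounded to 5 d.p.)
v1: (-3.5,4) → rotate → (4.54700,2.75223) → ×s → (3.33447,2.01831) → (3.33,2.02)
v2: (2,-4) → rotate → (-4.28653,-1.27502) → ×s → (-3.14345,-0.93502) → (-3.14,-0.94)
v3: (0.5,2) → rotate → (1.88279,-0.83970) → ×s → (1.38071,-0.61578) → (1.38,-0.62)

Cross-section at z=1.25: (3.33,2.02) (-3.14,-0.94) (1.38,-0.62)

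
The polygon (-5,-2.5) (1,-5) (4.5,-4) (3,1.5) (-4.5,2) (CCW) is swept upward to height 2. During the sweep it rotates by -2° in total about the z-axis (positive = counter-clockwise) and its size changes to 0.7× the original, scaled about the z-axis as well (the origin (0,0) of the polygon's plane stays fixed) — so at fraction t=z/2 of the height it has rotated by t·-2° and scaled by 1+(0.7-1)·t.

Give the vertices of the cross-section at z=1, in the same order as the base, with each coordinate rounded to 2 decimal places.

Cross-section at z=1: (-4.29,-2.05) (0.78,-4.26) (3.77,-3.47) (2.57,1.23) (-3.79,1.77)

t = z/height = 1/2 = 0.5
s = 1 + (scale-1)·z/height = 1 + (0.7-1)·1/2 = 0.850000
θ = twist·z/height = -2°·1/2 = -1.0000° = -0.017453 rad
cos θ = 0.999848, sin θ = -0.017452 (intermediates below are computed at full precision and shown rounded to 5 d.p.)
v1: (-5,-2.5) → rotate → (-5.04287,-2.41236) → ×s → (-4.28644,-2.05050) → (-4.29,-2.05)
v2: (1,-5) → rotate → (0.91259,-5.01669) → ×s → (0.77570,-4.26419) → (0.78,-4.26)
v3: (4.5,-4) → rotate → (4.42951,-4.07793) → ×s → (3.76508,-3.46624) → (3.77,-3.47)
v4: (3,1.5) → rotate → (3.02572,1.44741) → ×s → (2.57186,1.23030) → (2.57,1.23)
v5: (-4.5,2) → rotate → (-4.46441,2.07823) → ×s → (-3.79475,1.76650) → (-3.79,1.77)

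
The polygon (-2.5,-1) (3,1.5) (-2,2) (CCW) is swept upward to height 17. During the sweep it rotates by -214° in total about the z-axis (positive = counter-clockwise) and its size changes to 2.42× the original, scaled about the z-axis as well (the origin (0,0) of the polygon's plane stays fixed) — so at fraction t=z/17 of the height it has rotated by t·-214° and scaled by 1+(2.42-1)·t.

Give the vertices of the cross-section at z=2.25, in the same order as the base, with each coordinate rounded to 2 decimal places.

t = z/height = 2.25/17 = 0.132353
s = 1 + (scale-1)·z/height = 1 + (2.42-1)·2.25/17 = 1.187941
θ = twist·z/height = -214°·2.25/17 = -28.3235° = -0.494339 rad
cos θ = 0.880283, sin θ = -0.474450 (intermediates below are computed at full precision and shown rounded to 5 d.p.)
v1: (-2.5,-1) → rotate → (-2.67516,0.30584) → ×s → (-3.17793,0.36332) → (-3.18,0.36)
v2: (3,1.5) → rotate → (3.35252,-0.10293) → ×s → (3.98260,-0.12227) → (3.98,-0.12)
v3: (-2,2) → rotate → (-0.81167,2.70946) → ×s → (-0.96421,3.21868) → (-0.96,3.22)

Cross-section at z=2.25: (-3.18,0.36) (3.98,-0.12) (-0.96,3.22)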